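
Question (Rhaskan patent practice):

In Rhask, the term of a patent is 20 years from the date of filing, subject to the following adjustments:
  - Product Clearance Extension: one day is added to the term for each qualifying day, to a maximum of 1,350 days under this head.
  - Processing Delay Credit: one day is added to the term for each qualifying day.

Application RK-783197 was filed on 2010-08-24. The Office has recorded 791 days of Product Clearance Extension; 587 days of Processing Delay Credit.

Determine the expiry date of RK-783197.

2034-06-02

Base term: filing date + 20 years → 24 August 2030.
Product Clearance Extension: 791 days (within the 1350-day cap) → +791 days → 23 October 2032.
Processing Delay Credit: +587 days → 2 June 2034.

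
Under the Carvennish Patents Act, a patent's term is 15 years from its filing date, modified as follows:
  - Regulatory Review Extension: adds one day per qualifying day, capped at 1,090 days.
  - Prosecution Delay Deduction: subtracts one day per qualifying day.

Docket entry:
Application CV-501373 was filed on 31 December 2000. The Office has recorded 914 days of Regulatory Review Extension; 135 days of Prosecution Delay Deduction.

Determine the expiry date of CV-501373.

2018-02-17

Base term: filing date + 15 years → 31 December 2015.
Regulatory Review Extension: 914 days (within the 1090-day cap) → +914 days → 2 July 2018.
Prosecution Delay Deduction: −135 days → 17 February 2018.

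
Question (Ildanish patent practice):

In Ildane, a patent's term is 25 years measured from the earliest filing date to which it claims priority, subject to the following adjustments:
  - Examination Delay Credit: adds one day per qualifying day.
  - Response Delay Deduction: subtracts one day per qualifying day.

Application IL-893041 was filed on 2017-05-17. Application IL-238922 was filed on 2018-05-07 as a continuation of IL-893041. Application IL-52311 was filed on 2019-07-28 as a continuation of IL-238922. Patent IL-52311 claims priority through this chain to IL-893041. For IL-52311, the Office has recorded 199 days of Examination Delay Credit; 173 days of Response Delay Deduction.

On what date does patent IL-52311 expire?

June 12, 2042

Earliest priority filing: 17 May 2017.
Base term: 17 May 2017 + 25 years → 17 May 2042.
Examination Delay Credit: +199 days → 2 December 2042.
Response Delay Deduction: −173 days → 12 June 2042.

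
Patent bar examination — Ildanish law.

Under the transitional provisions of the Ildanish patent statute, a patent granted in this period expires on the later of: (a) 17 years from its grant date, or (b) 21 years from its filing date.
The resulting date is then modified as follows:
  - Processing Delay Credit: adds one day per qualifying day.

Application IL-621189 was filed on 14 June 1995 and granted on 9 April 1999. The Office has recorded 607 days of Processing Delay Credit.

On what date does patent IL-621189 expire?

2018-02-11

(a) grant + 17 years → 9 April 2016.
(b) filing + 21 years → 14 June 2016.
Later of the two: 14 June 2016.
Processing Delay Credit: +607 days → 11 February 2018.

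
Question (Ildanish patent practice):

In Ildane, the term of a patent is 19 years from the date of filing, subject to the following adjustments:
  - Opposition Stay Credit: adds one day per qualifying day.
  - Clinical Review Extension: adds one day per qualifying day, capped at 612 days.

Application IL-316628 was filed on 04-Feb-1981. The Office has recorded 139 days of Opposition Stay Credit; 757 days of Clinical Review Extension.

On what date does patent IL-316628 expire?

Base term: filing date + 19 years → 4 February 2000.
Opposition Stay Credit: +139 days → 22 June 2000.
Clinical Review Extension: 757 days claimed exceeds the 612-day cap, so +612 days → 24 February 2002.

February 24, 2002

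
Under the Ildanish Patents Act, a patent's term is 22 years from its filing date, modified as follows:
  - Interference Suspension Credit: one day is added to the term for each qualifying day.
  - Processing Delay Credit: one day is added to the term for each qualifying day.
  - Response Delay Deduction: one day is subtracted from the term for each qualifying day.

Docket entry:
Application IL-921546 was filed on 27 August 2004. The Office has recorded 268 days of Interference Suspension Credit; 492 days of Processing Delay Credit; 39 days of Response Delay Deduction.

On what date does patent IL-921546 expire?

2028-08-17

Base term: filing date + 22 years → 27 August 2026.
Interference Suspension Credit: +268 days → 22 May 2027.
Processing Delay Credit: +492 days → 25 September 2028.
Response Delay Deduction: −39 days → 17 August 2028.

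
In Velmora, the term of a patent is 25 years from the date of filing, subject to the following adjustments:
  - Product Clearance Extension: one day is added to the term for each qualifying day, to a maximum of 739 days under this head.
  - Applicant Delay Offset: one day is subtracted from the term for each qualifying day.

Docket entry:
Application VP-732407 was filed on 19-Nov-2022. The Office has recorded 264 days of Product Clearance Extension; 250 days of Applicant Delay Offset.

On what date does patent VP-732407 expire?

December 3, 2047

Base term: filing date + 25 years → 19 November 2047.
Product Clearance Extension: 264 days (within the 739-day cap) → +264 days → 9 August 2048.
Applicant Delay Offset: −250 days → 3 December 2047.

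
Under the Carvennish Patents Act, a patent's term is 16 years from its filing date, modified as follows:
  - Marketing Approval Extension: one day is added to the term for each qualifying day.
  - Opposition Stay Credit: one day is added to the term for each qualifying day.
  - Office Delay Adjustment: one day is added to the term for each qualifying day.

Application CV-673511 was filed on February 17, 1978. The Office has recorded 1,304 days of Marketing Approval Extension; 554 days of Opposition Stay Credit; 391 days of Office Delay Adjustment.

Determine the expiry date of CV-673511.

2000-04-15

Base term: filing date + 16 years → 17 February 1994.
Marketing Approval Extension: +1304 days → 13 September 1997.
Opposition Stay Credit: +554 days → 21 March 1999.
Office Delay Adjustment: +391 days → 15 April 2000.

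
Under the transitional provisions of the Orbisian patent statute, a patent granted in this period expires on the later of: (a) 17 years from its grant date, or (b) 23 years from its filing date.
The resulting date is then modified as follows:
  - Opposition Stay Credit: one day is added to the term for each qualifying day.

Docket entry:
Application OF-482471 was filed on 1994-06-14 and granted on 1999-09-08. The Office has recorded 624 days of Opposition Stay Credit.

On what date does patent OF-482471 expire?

2019-02-28

(a) grant + 17 years → 8 September 2016.
(b) filing + 23 years → 14 June 2017.
Later of the two: 14 June 2017.
Opposition Stay Credit: +624 days → 28 February 2019.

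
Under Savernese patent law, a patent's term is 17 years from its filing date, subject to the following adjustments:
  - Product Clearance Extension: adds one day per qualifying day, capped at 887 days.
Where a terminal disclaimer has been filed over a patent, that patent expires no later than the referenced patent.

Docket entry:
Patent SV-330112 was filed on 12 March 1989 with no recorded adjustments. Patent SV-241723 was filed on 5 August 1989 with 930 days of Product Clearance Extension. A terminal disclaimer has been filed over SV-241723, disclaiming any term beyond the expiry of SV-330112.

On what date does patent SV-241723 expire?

Natural term of SV-241723:
  Base: filing + 17 years → 5 August 2006.
  Product Clearance Extension: 930 days claimed exceeds the 887-day cap, so +887 days → 8 January 2009.
Expiry of referenced patent SV-330112:
  Base: filing + 17 years → 12 March 2006.
Terminal disclaimer: SV-241723 expires on the earlier of 8 January 2009 and 12 March 2006.

2006-03-12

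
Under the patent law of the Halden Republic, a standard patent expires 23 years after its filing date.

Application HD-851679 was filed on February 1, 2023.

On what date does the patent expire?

2046-02-01

Filing date + 23 years → 1 February 2046.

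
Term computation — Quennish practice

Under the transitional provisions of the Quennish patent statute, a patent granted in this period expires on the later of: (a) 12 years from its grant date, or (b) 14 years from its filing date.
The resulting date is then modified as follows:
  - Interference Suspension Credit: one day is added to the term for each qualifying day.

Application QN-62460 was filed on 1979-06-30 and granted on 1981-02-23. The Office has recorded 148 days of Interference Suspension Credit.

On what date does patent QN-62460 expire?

1993-11-25

(a) grant + 12 years → 23 February 1993.
(b) filing + 14 years → 30 June 1993.
Later of the two: 30 June 1993.
Interference Suspension Credit: +148 days → 25 November 1993.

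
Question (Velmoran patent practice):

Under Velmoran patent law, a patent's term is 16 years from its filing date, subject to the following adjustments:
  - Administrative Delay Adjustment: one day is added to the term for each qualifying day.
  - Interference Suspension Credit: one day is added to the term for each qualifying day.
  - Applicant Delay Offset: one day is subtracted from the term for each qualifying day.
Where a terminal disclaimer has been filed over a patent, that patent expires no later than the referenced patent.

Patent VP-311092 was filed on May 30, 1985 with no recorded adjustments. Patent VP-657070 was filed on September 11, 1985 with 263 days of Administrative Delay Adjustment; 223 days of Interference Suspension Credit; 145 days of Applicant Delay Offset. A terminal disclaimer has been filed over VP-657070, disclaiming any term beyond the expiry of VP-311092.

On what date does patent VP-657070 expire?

2001-05-30

Natural term of VP-657070:
  Base: filing + 16 years → 11 September 2001.
  Administrative Delay Adjustment: +263 days → 1 June 2002.
  Interference Suspension Credit: +223 days → 10 January 2003.
  Applicant Delay Offset: −145 days → 18 August 2002.
Expiry of referenced patent VP-311092:
  Base: filing + 16 years → 30 May 2001.
Terminal disclaimer: VP-657070 expires on the earlier of 18 August 2002 and 30 May 2001.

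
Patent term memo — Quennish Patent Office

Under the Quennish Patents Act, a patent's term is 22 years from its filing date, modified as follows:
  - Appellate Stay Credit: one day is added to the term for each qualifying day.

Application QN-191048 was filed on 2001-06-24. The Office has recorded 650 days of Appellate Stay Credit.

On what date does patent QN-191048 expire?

April 4, 2025

Base term: filing date + 22 years → 24 June 2023.
Appellate Stay Credit: +650 days → 4 April 2025.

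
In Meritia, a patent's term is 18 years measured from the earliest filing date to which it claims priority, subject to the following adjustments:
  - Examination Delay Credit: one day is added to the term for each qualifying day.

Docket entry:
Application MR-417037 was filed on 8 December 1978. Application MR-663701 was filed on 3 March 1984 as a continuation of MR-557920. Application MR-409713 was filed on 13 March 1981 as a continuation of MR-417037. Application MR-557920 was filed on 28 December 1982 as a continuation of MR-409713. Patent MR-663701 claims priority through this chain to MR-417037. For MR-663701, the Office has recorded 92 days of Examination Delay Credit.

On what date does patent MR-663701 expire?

March 10, 1997

Earliest priority filing: 8 December 1978.
Base term: 8 December 1978 + 18 years → 8 December 1996.
Examination Delay Credit: +92 days → 10 March 1997.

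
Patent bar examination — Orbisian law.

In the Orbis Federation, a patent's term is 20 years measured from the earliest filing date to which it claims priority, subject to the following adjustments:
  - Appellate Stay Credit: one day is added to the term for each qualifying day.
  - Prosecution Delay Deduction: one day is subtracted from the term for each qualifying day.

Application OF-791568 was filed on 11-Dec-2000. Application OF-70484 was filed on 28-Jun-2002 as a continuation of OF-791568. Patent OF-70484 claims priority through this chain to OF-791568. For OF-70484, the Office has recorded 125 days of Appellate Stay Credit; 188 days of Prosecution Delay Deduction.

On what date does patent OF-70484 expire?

2020-10-09

Earliest priority filing: 11 December 2000.
Base term: 11 December 2000 + 20 years → 11 December 2020.
Appellate Stay Credit: +125 days → 15 April 2021.
Prosecution Delay Deduction: −188 days → 9 October 2020.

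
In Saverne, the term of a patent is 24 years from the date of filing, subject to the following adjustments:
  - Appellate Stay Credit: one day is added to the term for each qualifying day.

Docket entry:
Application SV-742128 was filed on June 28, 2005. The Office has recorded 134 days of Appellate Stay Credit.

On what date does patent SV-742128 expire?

Base term: filing date + 24 years → 28 June 2029.
Appellate Stay Credit: +134 days → 9 November 2029.

2029-11-09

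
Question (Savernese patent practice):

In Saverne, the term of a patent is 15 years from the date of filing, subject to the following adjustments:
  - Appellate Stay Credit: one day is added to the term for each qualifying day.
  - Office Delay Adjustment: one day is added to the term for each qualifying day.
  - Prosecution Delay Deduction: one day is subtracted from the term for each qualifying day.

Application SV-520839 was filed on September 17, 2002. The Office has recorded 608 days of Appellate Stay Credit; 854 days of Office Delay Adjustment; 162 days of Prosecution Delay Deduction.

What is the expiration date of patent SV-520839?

Base term: filing date + 15 years → 17 September 2017.
Appellate Stay Credit: +608 days → 18 May 2019.
Office Delay Adjustment: +854 days → 18 September 2021.
Prosecution Delay Deduction: −162 days → 9 April 2021.

April 9, 2021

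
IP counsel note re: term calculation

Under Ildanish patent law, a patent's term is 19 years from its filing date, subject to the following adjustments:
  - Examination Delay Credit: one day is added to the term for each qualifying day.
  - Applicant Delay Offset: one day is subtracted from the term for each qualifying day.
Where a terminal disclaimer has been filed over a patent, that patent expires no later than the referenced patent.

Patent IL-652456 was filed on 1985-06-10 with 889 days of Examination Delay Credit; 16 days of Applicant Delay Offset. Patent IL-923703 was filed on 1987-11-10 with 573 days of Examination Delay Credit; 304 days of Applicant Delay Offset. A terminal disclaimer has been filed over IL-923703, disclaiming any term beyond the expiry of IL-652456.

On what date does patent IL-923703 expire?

Natural term of IL-923703:
  Base: filing + 19 years → 10 November 2006.
  Examination Delay Credit: +573 days → 5 June 2008.
  Applicant Delay Offset: −304 days → 6 August 2007.
Expiry of referenced patent IL-652456:
  Base: filing + 19 years → 10 June 2004.
  Examination Delay Credit: +889 days → 16 November 2006.
  Applicant Delay Offset: −16 days → 31 October 2006.
Terminal disclaimer: IL-923703 expires on the earlier of 6 August 2007 and 31 October 2006.

October 31, 2006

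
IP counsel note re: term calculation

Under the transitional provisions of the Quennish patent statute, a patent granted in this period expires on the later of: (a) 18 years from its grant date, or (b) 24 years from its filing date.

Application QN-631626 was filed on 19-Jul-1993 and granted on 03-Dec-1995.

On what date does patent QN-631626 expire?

(a) grant + 18 years → 3 December 2013.
(b) filing + 24 years → 19 July 2017.
Later of the two: 19 July 2017.

2017-07-19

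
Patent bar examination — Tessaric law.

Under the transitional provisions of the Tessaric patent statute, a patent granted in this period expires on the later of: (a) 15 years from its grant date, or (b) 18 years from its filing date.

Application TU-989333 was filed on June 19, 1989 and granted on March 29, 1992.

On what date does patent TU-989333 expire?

2007-06-19

(a) grant + 15 years → 29 March 2007.
(b) filing + 18 years → 19 June 2007.
Later of the two: 19 June 2007.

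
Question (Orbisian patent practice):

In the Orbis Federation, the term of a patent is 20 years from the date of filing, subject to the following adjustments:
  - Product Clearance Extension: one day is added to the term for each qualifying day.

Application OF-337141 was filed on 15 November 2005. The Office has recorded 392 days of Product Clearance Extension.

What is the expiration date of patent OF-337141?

2026-12-12

Base term: filing date + 20 years → 15 November 2025.
Product Clearance Extension: +392 days → 12 December 2026.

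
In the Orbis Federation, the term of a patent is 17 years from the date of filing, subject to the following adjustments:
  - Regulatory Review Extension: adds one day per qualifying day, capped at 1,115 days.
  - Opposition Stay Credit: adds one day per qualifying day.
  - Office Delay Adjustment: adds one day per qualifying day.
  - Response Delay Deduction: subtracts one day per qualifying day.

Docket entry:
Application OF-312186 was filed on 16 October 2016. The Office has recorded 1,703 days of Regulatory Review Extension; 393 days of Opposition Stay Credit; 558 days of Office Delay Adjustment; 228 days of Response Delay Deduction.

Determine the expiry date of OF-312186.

Base term: filing date + 17 years → 16 October 2033.
Regulatory Review Extension: 1703 days claimed exceeds the 1115-day cap, so +1115 days → 4 November 2036.
Opposition Stay Credit: +393 days → 2 December 2037.
Office Delay Adjustment: +558 days → 13 June 2039.
Response Delay Deduction: −228 days → 28 October 2038.

2038-10-28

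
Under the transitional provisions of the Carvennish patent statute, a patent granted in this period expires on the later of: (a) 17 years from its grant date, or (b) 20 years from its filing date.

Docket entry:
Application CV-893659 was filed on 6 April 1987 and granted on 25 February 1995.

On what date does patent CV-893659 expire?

(a) grant + 17 years → 25 February 2012.
(b) filing + 20 years → 6 April 2007.
Later of the two: 25 February 2012.

February 25, 2012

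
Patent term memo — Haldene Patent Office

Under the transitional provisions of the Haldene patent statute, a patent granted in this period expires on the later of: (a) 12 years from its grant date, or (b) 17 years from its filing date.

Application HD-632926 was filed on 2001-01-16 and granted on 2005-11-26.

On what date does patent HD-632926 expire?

(a) grant + 12 years → 26 November 2017.
(b) filing + 17 years → 16 January 2018.
Later of the two: 16 January 2018.

January 16, 2018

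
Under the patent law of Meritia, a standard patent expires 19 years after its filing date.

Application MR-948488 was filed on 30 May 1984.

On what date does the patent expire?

2003-05-30

Filing date + 19 years → 30 May 2003.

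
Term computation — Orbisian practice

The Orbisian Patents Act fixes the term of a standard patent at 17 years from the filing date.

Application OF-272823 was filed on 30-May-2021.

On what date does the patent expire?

Filing date + 17 years → 30 May 2038.

May 30, 2038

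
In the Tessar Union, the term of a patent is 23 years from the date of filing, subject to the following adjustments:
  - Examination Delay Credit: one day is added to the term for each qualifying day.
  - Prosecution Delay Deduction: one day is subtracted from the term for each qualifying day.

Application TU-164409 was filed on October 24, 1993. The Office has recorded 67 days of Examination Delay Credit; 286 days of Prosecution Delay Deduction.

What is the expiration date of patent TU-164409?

2016-03-19

Base term: filing date + 23 years → 24 October 2016.
Examination Delay Credit: +67 days → 30 December 2016.
Prosecution Delay Deduction: −286 days → 19 March 2016.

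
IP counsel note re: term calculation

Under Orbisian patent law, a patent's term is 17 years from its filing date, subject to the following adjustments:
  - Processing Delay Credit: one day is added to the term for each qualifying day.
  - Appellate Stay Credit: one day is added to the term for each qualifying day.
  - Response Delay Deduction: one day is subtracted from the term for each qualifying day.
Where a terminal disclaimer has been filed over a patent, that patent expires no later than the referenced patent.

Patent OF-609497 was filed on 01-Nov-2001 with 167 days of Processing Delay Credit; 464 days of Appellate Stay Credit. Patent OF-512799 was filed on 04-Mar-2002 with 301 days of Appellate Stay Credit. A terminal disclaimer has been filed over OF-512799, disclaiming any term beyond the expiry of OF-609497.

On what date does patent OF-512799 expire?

Natural term of OF-512799:
  Base: filing + 17 years → 4 March 2019.
  Appellate Stay Credit: +301 days → 30 December 2019.
Expiry of referenced patent OF-609497:
  Base: filing + 17 years → 1 November 2018.
  Processing Delay Credit: +167 days → 17 April 2019.
  Appellate Stay Credit: +464 days → 24 July 2020.
Terminal disclaimer: OF-512799 expires on the earlier of 30 December 2019 and 24 July 2020.

December 30, 2019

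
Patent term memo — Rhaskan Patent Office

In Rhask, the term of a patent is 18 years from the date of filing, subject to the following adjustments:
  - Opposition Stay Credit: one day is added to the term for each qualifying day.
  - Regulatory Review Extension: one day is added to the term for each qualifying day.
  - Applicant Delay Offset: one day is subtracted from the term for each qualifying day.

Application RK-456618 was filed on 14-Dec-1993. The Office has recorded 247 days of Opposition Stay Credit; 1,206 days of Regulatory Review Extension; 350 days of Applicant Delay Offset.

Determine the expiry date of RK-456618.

Base term: filing date + 18 years → 14 December 2011.
Opposition Stay Credit: +247 days → 17 August 2012.
Regulatory Review Extension: +1206 days → 6 December 2015.
Applicant Delay Offset: −350 days → 21 December 2014.

2014-12-21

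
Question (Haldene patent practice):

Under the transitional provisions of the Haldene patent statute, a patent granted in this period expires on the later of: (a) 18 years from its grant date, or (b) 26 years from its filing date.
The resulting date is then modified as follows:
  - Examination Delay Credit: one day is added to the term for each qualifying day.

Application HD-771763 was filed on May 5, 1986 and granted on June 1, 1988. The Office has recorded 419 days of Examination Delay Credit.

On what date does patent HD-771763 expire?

June 28, 2013

(a) grant + 18 years → 1 June 2006.
(b) filing + 26 years → 5 May 2012.
Later of the two: 5 May 2012.
Examination Delay Credit: +419 days → 28 June 2013.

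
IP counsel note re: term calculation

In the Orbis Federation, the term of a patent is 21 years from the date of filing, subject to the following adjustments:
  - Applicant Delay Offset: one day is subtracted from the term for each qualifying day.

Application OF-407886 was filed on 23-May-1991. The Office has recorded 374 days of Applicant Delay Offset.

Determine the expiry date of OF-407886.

Base term: filing date + 21 years → 23 May 2012.
Applicant Delay Offset: −374 days → 15 May 2011.

2011-05-15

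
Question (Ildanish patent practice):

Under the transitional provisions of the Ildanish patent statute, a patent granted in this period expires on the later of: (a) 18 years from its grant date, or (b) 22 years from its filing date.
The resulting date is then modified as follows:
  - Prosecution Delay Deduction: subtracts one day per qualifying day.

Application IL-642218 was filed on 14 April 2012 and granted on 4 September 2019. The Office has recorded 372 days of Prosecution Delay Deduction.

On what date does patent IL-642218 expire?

August 28, 2036

(a) grant + 18 years → 4 September 2037.
(b) filing + 22 years → 14 April 2034.
Later of the two: 4 September 2037.
Prosecution Delay Deduction: −372 days → 28 August 2036.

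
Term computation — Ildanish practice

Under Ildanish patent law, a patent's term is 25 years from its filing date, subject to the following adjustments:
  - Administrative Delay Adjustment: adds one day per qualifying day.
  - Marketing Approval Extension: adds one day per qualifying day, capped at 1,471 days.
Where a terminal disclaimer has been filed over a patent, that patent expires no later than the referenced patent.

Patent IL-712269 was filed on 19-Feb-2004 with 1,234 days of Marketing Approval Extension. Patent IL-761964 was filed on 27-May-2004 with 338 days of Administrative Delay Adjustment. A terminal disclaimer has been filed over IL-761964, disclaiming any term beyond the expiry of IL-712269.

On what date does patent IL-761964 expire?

Natural term of IL-761964:
  Base: filing + 25 years → 27 May 2029.
  Administrative Delay Adjustment: +338 days → 30 April 2030.
Expiry of referenced patent IL-712269:
  Base: filing + 25 years → 19 February 2029.
  Marketing Approval Extension: 1234 days (within the 1471-day cap) → +1234 days → 7 July 2032.
Terminal disclaimer: IL-761964 expires on the earlier of 30 April 2030 and 7 July 2032.

April 30, 2030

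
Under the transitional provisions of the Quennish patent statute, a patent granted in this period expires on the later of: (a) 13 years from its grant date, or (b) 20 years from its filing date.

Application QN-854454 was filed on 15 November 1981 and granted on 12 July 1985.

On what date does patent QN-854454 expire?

November 15, 2001

(a) grant + 13 years → 12 July 1998.
(b) filing + 20 years → 15 November 2001.
Later of the two: 15 November 2001.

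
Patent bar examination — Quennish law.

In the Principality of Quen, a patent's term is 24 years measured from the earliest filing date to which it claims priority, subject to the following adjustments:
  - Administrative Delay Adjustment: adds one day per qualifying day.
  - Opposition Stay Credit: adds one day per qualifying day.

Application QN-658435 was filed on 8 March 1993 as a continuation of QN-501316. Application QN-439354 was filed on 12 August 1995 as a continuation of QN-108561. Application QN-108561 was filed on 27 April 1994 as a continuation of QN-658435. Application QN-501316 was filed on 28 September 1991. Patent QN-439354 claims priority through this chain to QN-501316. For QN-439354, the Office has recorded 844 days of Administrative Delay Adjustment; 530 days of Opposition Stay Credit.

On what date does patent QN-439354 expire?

July 3, 2019

Earliest priority filing: 28 September 1991.
Base term: 28 September 1991 + 24 years → 28 September 2015.
Administrative Delay Adjustment: +844 days → 19 January 2018.
Opposition Stay Credit: +530 days → 3 July 2019.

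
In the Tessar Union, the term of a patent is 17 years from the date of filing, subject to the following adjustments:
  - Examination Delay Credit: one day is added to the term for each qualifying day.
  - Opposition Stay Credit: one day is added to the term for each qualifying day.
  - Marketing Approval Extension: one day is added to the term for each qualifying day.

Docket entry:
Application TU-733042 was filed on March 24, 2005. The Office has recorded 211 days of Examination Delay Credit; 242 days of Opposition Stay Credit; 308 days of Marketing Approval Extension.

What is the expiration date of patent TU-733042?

April 23, 2024

Base term: filing date + 17 years → 24 March 2022.
Examination Delay Credit: +211 days → 21 October 2022.
Opposition Stay Credit: +242 days → 20 June 2023.
Marketing Approval Extension: +308 days → 23 April 2024.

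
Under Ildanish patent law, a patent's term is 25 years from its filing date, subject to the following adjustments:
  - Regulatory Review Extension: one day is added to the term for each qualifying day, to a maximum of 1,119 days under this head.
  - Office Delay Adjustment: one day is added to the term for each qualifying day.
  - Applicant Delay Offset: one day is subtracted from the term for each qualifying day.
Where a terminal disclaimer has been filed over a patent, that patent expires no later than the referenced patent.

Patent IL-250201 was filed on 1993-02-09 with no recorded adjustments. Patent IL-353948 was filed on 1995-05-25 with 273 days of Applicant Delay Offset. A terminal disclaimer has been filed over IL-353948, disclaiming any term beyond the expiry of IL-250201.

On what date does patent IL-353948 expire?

2018-02-09

Natural term of IL-353948:
  Base: filing + 25 years → 25 May 2020.
  Applicant Delay Offset: −273 days → 26 August 2019.
Expiry of referenced patent IL-250201:
  Base: filing + 25 years → 9 February 2018.
Terminal disclaimer: IL-353948 expires on the earlier of 26 August 2019 and 9 February 2018.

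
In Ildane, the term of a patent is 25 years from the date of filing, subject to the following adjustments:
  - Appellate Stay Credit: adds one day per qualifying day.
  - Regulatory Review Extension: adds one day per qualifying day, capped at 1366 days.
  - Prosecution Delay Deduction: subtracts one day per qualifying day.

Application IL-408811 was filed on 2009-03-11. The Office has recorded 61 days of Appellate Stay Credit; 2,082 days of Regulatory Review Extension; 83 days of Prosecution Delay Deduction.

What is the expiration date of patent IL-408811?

2037-11-14

Base term: filing date + 25 years → 11 March 2034.
Appellate Stay Credit: +61 days → 11 May 2034.
Regulatory Review Extension: 2082 days claimed exceeds the 1366-day cap, so +1366 days → 5 February 2038.
Prosecution Delay Deduction: −83 days → 14 November 2037.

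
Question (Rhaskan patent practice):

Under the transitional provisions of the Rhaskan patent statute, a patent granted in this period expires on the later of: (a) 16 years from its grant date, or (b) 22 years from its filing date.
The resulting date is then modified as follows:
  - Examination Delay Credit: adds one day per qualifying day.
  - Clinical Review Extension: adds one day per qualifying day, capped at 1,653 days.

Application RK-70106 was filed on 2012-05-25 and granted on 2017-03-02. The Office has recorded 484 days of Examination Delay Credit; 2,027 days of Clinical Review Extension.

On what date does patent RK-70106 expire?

March 31, 2040

(a) grant + 16 years → 2 March 2033.
(b) filing + 22 years → 25 May 2034.
Later of the two: 25 May 2034.
Examination Delay Credit: +484 days → 21 September 2035.
Clinical Review Extension: 2027 days claimed exceeds the 1653-day cap, so +1653 days → 31 March 2040.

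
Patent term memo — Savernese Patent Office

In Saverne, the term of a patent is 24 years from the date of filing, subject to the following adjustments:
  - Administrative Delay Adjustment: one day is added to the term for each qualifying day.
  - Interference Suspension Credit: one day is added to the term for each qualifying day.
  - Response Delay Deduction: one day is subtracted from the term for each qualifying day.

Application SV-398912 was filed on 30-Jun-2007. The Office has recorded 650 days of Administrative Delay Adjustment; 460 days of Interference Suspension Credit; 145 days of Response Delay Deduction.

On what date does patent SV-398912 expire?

2034-02-19

Base term: filing date + 24 years → 30 June 2031.
Administrative Delay Adjustment: +650 days → 10 April 2033.
Interference Suspension Credit: +460 days → 14 July 2034.
Response Delay Deduction: −145 days → 19 February 2034.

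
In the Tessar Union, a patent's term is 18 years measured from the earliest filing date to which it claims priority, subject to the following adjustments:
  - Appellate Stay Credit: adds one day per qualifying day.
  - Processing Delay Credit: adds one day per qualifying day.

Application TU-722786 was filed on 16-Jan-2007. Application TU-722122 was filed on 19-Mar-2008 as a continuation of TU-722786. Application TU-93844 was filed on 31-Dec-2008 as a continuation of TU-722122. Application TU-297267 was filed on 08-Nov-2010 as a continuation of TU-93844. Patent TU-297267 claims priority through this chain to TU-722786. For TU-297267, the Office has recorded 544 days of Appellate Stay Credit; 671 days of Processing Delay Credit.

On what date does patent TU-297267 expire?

Earliest priority filing: 16 January 2007.
Base term: 16 January 2007 + 18 years → 16 January 2025.
Appellate Stay Credit: +544 days → 14 July 2026.
Processing Delay Credit: +671 days → 15 May 2028.

2028-05-15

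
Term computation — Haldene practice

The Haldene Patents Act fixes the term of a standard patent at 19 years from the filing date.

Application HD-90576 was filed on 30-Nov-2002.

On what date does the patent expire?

2021-11-30

Filing date + 19 years → 30 November 2021.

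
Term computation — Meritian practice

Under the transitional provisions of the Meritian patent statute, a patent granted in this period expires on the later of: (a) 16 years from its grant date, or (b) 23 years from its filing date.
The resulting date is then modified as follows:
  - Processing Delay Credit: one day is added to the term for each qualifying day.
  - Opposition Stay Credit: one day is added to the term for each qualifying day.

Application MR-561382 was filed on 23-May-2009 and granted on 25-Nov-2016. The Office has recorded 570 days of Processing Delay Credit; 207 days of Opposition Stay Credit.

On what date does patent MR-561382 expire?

January 11, 2035

(a) grant + 16 years → 25 November 2032.
(b) filing + 23 years → 23 May 2032.
Later of the two: 25 November 2032.
Processing Delay Credit: +570 days → 18 June 2034.
Opposition Stay Credit: +207 days → 11 January 2035.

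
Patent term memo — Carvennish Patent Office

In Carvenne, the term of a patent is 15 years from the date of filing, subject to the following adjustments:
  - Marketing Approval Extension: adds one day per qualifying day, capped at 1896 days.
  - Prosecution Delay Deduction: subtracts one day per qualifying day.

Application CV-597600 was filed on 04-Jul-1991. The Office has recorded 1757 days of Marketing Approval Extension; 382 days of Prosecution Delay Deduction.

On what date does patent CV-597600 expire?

2010-04-09

Base term: filing date + 15 years → 4 July 2006.
Marketing Approval Extension: 1757 days (within the 1896-day cap) → +1757 days → 26 April 2011.
Prosecution Delay Deduction: −382 days → 9 April 2010.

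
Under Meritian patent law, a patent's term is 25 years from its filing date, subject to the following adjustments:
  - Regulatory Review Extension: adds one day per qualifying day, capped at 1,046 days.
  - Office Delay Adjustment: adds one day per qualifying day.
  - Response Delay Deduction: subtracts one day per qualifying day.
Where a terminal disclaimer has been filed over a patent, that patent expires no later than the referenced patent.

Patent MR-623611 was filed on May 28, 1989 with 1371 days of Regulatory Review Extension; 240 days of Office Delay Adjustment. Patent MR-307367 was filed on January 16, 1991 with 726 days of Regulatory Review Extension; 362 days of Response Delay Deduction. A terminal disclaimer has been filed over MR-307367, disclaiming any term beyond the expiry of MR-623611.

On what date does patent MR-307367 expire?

January 14, 2017

Natural term of MR-307367:
  Base: filing + 25 years → 16 January 2016.
  Regulatory Review Extension: 726 days (within the 1046-day cap) → +726 days → 11 January 2018.
  Response Delay Deduction: −362 days → 14 January 2017.
Expiry of referenced patent MR-623611:
  Base: filing + 25 years → 28 May 2014.
  Regulatory Review Extension: 1371 days claimed exceeds the 1046-day cap, so +1046 days → 8 April 2017.
  Office Delay Adjustment: +240 days → 4 December 2017.
Terminal disclaimer: MR-307367 expires on the earlier of 14 January 2017 and 4 December 2017.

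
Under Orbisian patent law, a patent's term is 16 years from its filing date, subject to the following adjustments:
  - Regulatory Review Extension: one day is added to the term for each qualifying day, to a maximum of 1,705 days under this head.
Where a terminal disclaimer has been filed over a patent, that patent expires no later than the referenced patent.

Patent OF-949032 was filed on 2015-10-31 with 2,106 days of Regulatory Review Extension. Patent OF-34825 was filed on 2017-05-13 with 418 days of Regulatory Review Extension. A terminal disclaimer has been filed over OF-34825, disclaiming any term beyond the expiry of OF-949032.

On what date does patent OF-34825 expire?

2034-07-05

Natural term of OF-34825:
  Base: filing + 16 years → 13 May 2033.
  Regulatory Review Extension: 418 days (within the 1705-day cap) → +418 days → 5 July 2034.
Expiry of referenced patent OF-949032:
  Base: filing + 16 years → 31 October 2031.
  Regulatory Review Extension: 2106 days claimed exceeds the 1705-day cap, so +1705 days → 1 July 2036.
Terminal disclaimer: OF-34825 expires on the earlier of 5 July 2034 and 1 July 2036.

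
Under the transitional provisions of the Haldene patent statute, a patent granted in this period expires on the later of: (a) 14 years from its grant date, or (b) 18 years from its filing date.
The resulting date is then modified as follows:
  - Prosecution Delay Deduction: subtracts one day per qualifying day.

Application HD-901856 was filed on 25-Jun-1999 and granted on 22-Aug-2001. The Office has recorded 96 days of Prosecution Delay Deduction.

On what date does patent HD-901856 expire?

(a) grant + 14 years → 22 August 2015.
(b) filing + 18 years → 25 June 2017.
Later of the two: 25 June 2017.
Prosecution Delay Deduction: −96 days → 21 March 2017.

March 21, 2017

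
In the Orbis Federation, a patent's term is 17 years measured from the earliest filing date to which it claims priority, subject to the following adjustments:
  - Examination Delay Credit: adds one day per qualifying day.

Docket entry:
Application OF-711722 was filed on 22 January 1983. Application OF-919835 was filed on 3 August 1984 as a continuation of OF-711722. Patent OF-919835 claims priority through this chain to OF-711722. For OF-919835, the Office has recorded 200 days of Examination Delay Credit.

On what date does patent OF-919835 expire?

2000-08-09

Earliest priority filing: 22 January 1983.
Base term: 22 January 1983 + 17 years → 22 January 2000.
Examination Delay Credit: +200 days → 9 August 2000.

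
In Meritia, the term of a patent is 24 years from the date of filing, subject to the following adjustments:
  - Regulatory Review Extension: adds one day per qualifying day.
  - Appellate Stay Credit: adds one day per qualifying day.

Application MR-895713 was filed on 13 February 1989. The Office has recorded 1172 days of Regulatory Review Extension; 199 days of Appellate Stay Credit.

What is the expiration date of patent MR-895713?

2016-11-15

Base term: filing date + 24 years → 13 February 2013.
Regulatory Review Extension: +1172 days → 30 April 2016.
Appellate Stay Credit: +199 days → 15 November 2016.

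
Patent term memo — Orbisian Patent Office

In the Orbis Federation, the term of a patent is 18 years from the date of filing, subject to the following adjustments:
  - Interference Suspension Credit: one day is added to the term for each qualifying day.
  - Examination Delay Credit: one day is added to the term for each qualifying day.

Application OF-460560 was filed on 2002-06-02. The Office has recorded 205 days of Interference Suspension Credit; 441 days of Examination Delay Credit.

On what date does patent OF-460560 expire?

Base term: filing date + 18 years → 2 June 2020.
Interference Suspension Credit: +205 days → 24 December 2020.
Examination Delay Credit: +441 days → 10 March 2022.

March 10, 2022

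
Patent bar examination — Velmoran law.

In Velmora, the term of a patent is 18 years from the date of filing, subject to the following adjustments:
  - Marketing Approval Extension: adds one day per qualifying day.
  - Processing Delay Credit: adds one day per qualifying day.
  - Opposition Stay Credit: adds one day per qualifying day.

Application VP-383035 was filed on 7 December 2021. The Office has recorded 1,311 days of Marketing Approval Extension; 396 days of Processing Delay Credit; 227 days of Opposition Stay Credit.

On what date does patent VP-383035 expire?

2045-03-24

Base term: filing date + 18 years → 7 December 2039.
Marketing Approval Extension: +1311 days → 10 July 2043.
Processing Delay Credit: +396 days → 9 August 2044.
Opposition Stay Credit: +227 days → 24 March 2045.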